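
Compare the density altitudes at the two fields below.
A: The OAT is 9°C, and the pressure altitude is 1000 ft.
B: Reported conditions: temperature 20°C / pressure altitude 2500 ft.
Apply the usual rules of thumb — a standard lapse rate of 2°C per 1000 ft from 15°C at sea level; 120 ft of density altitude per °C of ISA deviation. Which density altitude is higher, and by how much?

A: ISA temp = 13°C, deviation -4°C, DA = 1000 + 120 × (-4) = 520 ft.
B: ISA temp = 10°C, deviation +10°C, DA = 2500 + 120 × 10 = 3700 ft.
B is higher by 3700 − 520 = 3180 ft.

B by 3180 ft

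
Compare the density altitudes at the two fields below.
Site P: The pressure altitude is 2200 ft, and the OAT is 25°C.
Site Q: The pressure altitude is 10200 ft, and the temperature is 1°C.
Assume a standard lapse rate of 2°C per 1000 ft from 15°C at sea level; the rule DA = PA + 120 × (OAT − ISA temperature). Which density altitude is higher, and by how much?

Site P: ISA temp = 10.6°C, deviation +14.4°C, DA = 2200 + 120 × 14.4 = 3928 ft.
Site Q: ISA temp = -5.4°C, deviation +6.4°C, DA = 10200 + 120 × 6.4 = 10968 ft.
Site Q is higher by 10968 − 3928 = 7040 ft.

Site Q by 7040 ft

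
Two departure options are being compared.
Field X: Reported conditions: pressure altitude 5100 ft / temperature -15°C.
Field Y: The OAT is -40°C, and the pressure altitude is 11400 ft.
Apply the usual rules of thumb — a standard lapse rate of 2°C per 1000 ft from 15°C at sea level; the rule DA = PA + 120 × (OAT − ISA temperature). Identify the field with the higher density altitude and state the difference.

Field X: ISA temp = 4.8°C, deviation -19.8°C, DA = 5100 + 120 × (-19.8) = 2724 ft.
Field Y: ISA temp = -7.8°C, deviation -32.2°C, DA = 11400 + 120 × (-32.2) = 7536 ft.
Field Y is higher by 7536 − 2724 = 4812 ft.

Field Y by 4812 ft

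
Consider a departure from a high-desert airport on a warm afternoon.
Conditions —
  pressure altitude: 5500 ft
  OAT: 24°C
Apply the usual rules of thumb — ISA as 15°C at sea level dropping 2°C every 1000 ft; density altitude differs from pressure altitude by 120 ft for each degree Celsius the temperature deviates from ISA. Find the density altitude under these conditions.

7900 ft

ISA temperature at 5500 ft = 15 − 2 × (5500/1000) = 4°C.
ISA deviation = 24 − 4 = +20°C.
Density altitude = 5500 + 120 × (20) = 5500 + (+2400) = 7900 ft.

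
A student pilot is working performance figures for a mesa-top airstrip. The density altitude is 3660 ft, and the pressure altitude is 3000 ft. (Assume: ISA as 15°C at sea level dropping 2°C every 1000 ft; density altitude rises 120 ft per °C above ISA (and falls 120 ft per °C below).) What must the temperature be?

14.5°C

Density altitude − pressure altitude = 3660 − 3000 = +660 ft.
At 120 ft/°C that is an ISA deviation of 660/120 = +5.5°C.
ISA temperature at 3000 ft = 15 − 2 × (3000/1000) = 9°C.
OAT = ISA + deviation = 9 + (+5.5) = 14.5°C.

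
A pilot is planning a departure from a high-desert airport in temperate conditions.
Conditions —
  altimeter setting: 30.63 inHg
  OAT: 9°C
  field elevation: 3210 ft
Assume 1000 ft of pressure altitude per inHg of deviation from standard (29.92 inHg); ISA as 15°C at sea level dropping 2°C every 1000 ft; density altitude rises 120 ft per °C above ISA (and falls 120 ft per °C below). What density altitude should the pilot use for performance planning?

Pressure altitude = 3210 + (29.92 − 30.63) × 1000 = 3210 + (-710) = 2500 ft.
ISA temperature at 2500 ft = 15 − 2 × (2500/1000) = 10°C.
ISA deviation = 9 − 10 = -1°C.
Density altitude = 2500 + 120 × (-1) = 2380 ft.

2380 ft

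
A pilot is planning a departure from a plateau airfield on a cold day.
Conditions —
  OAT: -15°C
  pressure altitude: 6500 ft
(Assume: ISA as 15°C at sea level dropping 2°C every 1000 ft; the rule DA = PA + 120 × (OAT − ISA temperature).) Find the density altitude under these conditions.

4460 ft

ISA temperature at 6500 ft = 15 − 2 × (6500/1000) = 2°C.
ISA deviation = -15 − 2 = -17°C.
Density altitude = 6500 + 120 × (-17) = 6500 + (-2040) = 4460 ft.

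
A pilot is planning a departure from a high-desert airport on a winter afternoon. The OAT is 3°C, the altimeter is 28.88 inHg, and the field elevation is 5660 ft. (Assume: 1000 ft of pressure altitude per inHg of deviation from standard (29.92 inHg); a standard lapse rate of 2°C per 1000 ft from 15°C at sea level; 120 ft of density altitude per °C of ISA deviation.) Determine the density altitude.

6868 ft

Pressure altitude = 5660 + (29.92 − 28.88) × 1000 = 5660 + (+1040) = 6700 ft.
ISA temperature at 6700 ft = 15 − 2 × (6700/1000) = 1.6°C.
ISA deviation = 3 − 1.6 = +1.4°C.
Density altitude = 6700 + 120 × (1.4) = 6868 ft.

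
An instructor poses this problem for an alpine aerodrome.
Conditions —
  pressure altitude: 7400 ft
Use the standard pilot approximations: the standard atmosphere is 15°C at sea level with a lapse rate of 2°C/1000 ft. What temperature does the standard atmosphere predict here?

0.2°C

ISA temperature = 15 − 2 × (7400/1000) = 15 − 14.8 = 0.2°C.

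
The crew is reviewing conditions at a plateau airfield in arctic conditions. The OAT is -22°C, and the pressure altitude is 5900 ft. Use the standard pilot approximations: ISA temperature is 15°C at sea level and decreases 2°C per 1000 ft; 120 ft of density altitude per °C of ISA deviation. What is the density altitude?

2876 ft

ISA temperature at 5900 ft = 15 − 2 × (5900/1000) = 3.2°C.
ISA deviation = -22 − 3.2 = -25.2°C.
Density altitude = 5900 + 120 × (-25.2) = 5900 + (-3024) = 2876 ft.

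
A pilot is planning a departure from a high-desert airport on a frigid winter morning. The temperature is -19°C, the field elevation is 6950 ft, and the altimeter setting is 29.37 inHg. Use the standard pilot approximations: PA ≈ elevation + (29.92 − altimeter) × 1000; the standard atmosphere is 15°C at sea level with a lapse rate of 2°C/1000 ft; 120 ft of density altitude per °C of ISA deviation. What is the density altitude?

Pressure altitude = 6950 + (29.92 − 29.37) × 1000 = 6950 + (+550) = 7500 ft.
ISA temperature at 7500 ft = 15 − 2 × (7500/1000) = 0°C.
ISA deviation = -19 − 0 = -19°C.
Density altitude = 7500 + 120 × (-19) = 5220 ft.

5220 ft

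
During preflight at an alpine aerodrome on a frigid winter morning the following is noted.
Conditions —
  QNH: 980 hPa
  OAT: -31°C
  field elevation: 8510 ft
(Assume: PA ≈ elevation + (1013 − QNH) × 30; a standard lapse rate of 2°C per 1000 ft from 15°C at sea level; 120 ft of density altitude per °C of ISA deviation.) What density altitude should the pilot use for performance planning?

Pressure altitude = 8510 + (1013 − 980) × 30 = 8510 + (+990) = 9500 ft.
ISA temperature at 9500 ft = 15 − 2 × (9500/1000) = -4°C.
ISA deviation = -31 − (-4) = -27°C.
Density altitude = 9500 + 120 × (-27) = 6260 ft.

6260 ft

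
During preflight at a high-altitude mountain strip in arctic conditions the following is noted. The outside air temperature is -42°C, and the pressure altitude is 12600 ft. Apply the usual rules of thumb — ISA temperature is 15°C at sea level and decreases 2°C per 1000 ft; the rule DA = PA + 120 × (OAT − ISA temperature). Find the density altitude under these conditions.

ISA temperature at 12600 ft = 15 − 2 × (12600/1000) = -10.2°C.
ISA deviation = -42 − (-10.2) = -31.8°C.
Density altitude = 12600 + 120 × (-31.8) = 12600 + (-3816) = 8784 ft.

8784 ft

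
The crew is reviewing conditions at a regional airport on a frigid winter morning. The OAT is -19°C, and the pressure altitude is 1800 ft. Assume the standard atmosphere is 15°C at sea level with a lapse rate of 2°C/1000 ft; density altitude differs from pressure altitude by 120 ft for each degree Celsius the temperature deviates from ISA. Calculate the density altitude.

-1848 ft

ISA temperature at 1800 ft = 15 − 2 × (1800/1000) = 11.4°C.
ISA deviation = -19 − 11.4 = -30.4°C.
Density altitude = 1800 + 120 × (-30.4) = 1800 + (-3648) = -1848 ft.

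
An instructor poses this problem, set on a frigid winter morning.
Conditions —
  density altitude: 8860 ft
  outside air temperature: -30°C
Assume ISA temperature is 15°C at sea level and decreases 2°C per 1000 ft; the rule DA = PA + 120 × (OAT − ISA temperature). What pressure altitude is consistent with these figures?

DA = PA + 120 × (OAT − (15 − 2·PA/1000)) = PA + 120·OAT − 1800 + 0.24·PA = 1.24·PA + 120·OAT − 1800.
So 1.24·PA = 8860 − 120 × (-30) + 1800 = 14260.
PA = 14260 / 1.24 = 11500 ft.

11500 ft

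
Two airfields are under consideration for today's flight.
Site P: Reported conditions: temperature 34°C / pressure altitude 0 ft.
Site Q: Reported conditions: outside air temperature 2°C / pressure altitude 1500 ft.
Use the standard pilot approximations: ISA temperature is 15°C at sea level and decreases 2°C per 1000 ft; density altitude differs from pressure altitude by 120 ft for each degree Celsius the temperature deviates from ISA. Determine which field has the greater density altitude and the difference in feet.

Site P by 1980 ft

Site P: ISA temp = 15°C, deviation +19°C, DA = 0 + 120 × 19 = 2280 ft.
Site Q: ISA temp = 12°C, deviation -10°C, DA = 1500 + 120 × (-10) = 300 ft.
Site P is higher by 2280 − 300 = 1980 ft.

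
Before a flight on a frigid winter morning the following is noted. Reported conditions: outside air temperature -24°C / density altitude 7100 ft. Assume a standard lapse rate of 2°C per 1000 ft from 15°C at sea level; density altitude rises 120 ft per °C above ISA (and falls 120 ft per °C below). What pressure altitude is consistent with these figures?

9500 ft

DA = PA + 120 × (OAT − (15 − 2·PA/1000)) = PA + 120·OAT − 1800 + 0.24·PA = 1.24·PA + 120·OAT − 1800.
So 1.24·PA = 7100 − 120 × (-24) + 1800 = 11780.
PA = 11780 / 1.24 = 9500 ft.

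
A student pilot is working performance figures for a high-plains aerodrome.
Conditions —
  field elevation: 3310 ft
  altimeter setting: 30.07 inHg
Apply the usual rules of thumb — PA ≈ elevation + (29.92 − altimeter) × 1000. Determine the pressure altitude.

Pressure correction = (29.92 − 30.07) × 1000 = -150 ft.
Pressure altitude = 3310 + (-150) = 3160 ft.

3160 ft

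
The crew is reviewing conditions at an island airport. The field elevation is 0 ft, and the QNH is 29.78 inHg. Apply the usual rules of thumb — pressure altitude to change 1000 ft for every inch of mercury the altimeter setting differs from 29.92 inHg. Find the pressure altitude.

140 ft

Pressure correction = (29.92 − 29.78) × 1000 = +140 ft.
Pressure altitude = 0 + (+140) = 140 ft.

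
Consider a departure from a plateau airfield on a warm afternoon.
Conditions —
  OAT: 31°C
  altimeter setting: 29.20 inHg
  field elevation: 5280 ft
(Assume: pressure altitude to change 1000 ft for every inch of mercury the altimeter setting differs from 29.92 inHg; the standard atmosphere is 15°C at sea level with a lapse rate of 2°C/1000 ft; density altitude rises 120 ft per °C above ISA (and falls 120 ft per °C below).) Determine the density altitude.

Pressure altitude = 5280 + (29.92 − 29.20) × 1000 = 5280 + (+720) = 6000 ft.
ISA temperature at 6000 ft = 15 − 2 × (6000/1000) = 3°C.
ISA deviation = 31 − 3 = +28°C.
Density altitude = 6000 + 120 × (28) = 9360 ft.

9360 ft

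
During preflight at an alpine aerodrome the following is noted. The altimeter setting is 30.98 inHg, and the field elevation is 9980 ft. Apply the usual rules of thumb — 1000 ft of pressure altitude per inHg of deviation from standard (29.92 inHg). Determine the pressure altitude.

8920 ft

Pressure correction = (29.92 − 30.98) × 1000 = -1060 ft.
Pressure altitude = 9980 + (-1060) = 8920 ft.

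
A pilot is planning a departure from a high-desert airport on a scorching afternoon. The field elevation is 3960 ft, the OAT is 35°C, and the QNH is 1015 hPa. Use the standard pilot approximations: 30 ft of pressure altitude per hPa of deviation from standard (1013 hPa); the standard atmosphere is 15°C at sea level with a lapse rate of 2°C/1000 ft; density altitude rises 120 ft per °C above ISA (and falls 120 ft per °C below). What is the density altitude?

Pressure altitude = 3960 + (1013 − 1015) × 30 = 3960 + (-60) = 3900 ft.
ISA temperature at 3900 ft = 15 − 2 × (3900/1000) = 7.2°C.
ISA deviation = 35 − 7.2 = +27.8°C.
Density altitude = 3900 + 120 × (27.8) = 7236 ft.

7236 ft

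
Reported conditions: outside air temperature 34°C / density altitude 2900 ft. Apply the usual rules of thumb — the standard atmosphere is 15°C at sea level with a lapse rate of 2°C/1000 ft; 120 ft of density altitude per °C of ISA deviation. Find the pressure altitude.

500 ft

DA = PA + 120 × (OAT − (15 − 2·PA/1000)) = PA + 120·OAT − 1800 + 0.24·PA = 1.24·PA + 120·OAT − 1800.
So 1.24·PA = 2900 − 120 × 34 + 1800 = 620.
PA = 620 / 1.24 = 500 ft.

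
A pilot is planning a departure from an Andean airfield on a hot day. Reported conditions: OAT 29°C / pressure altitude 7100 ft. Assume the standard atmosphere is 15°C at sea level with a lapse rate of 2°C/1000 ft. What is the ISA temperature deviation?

ISA temperature at 7100 ft = 15 − 2 × (7100/1000) = 0.8°C.
Deviation = OAT − ISA = 29 − 0.8 = +28.2°C.

ISA+28.2°C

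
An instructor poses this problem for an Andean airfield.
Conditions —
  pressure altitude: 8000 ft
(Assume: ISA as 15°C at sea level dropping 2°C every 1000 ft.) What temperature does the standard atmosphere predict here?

ISA temperature = 15 − 2 × (8000/1000) = 15 − 16 = -1°C.

-1°C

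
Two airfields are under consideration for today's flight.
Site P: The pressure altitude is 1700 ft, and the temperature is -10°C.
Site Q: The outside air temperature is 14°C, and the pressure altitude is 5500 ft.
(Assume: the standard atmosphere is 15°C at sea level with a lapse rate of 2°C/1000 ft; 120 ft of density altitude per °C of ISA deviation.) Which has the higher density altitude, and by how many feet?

Site Q by 7592 ft

Site P: ISA temp = 11.6°C, deviation -21.6°C, DA = 1700 + 120 × (-21.6) = -892 ft.
Site Q: ISA temp = 4°C, deviation +10°C, DA = 5500 + 120 × 10 = 6700 ft.
Site Q is higher by 6700 − (-892) = 7592 ft.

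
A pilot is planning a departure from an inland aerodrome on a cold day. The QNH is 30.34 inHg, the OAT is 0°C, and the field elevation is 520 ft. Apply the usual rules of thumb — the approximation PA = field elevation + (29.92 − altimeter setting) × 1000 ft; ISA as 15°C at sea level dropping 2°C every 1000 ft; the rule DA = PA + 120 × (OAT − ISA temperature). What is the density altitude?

Pressure altitude = 520 + (29.92 − 30.34) × 1000 = 520 + (-420) = 100 ft.
ISA temperature at 100 ft = 15 − 2 × (100/1000) = 14.8°C.
ISA deviation = 0 − 14.8 = -14.8°C.
Density altitude = 100 + 120 × (-14.8) = -1676 ft.

-1676 ft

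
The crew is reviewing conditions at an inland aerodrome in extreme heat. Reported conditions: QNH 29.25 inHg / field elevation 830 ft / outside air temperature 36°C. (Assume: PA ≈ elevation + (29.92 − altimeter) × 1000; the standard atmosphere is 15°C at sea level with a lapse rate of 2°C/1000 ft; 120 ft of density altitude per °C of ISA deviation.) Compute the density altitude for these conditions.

Pressure altitude = 830 + (29.92 − 29.25) × 1000 = 830 + (+670) = 1500 ft.
ISA temperature at 1500 ft = 15 − 2 × (1500/1000) = 12°C.
ISA deviation = 36 − 12 = +24°C.
Density altitude = 1500 + 120 × (24) = 4380 ft.

4380 ft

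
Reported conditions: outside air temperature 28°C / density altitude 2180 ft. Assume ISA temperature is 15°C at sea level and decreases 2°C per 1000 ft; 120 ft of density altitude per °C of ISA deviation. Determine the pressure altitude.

DA = PA + 120 × (OAT − (15 − 2·PA/1000)) = PA + 120·OAT − 1800 + 0.24·PA = 1.24·PA + 120·OAT − 1800.
So 1.24·PA = 2180 − 120 × 28 + 1800 = 620.
PA = 620 / 1.24 = 500 ft.

500 ft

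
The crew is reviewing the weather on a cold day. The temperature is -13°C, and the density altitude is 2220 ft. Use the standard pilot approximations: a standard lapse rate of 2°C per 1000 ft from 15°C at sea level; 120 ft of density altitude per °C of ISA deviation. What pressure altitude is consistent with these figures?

DA = PA + 120 × (OAT − (15 − 2·PA/1000)) = PA + 120·OAT − 1800 + 0.24·PA = 1.24·PA + 120·OAT − 1800.
So 1.24·PA = 2220 − 120 × (-13) + 1800 = 5580.
PA = 5580 / 1.24 = 4500 ft.

4500 ft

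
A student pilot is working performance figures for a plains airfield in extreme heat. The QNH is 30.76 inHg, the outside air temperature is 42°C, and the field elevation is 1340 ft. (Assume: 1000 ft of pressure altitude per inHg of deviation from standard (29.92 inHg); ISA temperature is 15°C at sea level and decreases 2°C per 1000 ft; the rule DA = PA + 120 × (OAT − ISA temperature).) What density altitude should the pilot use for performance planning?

3860 ft

Pressure altitude = 1340 + (29.92 − 30.76) × 1000 = 1340 + (-840) = 500 ft.
ISA temperature at 500 ft = 15 − 2 × (500/1000) = 14°C.
ISA deviation = 42 − 14 = +28°C.
Density altitude = 500 + 120 × (28) = 3860 ft.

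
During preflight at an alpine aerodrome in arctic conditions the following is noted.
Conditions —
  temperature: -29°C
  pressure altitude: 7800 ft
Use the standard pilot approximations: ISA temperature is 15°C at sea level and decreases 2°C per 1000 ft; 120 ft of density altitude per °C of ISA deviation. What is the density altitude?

4392 ft

ISA temperature at 7800 ft = 15 − 2 × (7800/1000) = -0.6°C.
ISA deviation = -29 − (-0.6) = -28.4°C.
Density altitude = 7800 + 120 × (-28.4) = 7800 + (-3408) = 4392 ft.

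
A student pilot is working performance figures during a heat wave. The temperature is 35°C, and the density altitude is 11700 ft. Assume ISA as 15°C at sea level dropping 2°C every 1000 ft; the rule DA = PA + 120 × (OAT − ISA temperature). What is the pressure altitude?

DA = PA + 120 × (OAT − (15 − 2·PA/1000)) = PA + 120·OAT − 1800 + 0.24·PA = 1.24·PA + 120·OAT − 1800.
So 1.24·PA = 11700 − 120 × 35 + 1800 = 9300.
PA = 9300 / 1.24 = 7500 ft.

7500 ft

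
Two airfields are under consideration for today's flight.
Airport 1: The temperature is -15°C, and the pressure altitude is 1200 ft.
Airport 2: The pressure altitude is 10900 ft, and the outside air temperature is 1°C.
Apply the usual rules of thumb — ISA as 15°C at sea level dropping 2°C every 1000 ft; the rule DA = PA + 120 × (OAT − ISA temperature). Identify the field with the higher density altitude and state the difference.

Airport 2 by 13948 ft

Airport 1: ISA temp = 12.6°C, deviation -27.6°C, DA = 1200 + 120 × (-27.6) = -2112 ft.
Airport 2: ISA temp = -6.8°C, deviation +7.8°C, DA = 10900 + 120 × 7.8 = 11836 ft.
Airport 2 is higher by 11836 − (-2112) = 13948 ft.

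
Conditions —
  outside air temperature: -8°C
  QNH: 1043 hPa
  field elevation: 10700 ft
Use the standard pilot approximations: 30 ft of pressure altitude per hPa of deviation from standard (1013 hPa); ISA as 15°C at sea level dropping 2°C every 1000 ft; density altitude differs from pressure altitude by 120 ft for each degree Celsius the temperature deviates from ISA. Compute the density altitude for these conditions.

Pressure altitude = 10700 + (1013 − 1043) × 30 = 10700 + (-900) = 9800 ft.
ISA temperature at 9800 ft = 15 − 2 × (9800/1000) = -4.6°C.
ISA deviation = -8 − (-4.6) = -3.4°C.
Density altitude = 9800 + 120 × (-3.4) = 9392 ft.

9392 ft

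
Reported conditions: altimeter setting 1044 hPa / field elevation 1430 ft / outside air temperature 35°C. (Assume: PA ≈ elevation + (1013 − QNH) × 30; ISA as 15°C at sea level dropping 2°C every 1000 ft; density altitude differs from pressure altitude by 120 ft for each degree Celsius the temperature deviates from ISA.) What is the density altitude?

Pressure altitude = 1430 + (1013 − 1044) × 30 = 1430 + (-930) = 500 ft.
ISA temperature at 500 ft = 15 − 2 × (500/1000) = 14°C.
ISA deviation = 35 − 14 = +21°C.
Density altitude = 500 + 120 × (21) = 3020 ft.

3020 ft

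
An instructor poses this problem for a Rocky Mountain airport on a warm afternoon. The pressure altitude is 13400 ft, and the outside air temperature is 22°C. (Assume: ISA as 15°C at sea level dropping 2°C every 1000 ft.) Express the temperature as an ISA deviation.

ISA temperature at 13400 ft = 15 − 2 × (13400/1000) = -11.8°C.
Deviation = OAT − ISA = 22 − (-11.8) = +33.8°C.

ISA+33.8°C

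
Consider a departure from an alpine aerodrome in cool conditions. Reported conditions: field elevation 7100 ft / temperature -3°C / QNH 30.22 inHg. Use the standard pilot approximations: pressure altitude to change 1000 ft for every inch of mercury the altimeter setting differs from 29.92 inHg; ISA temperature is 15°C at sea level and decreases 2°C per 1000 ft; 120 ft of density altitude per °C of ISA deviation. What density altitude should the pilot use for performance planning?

Pressure altitude = 7100 + (29.92 − 30.22) × 1000 = 7100 + (-300) = 6800 ft.
ISA temperature at 6800 ft = 15 − 2 × (6800/1000) = 1.4°C.
ISA deviation = -3 − 1.4 = -4.4°C.
Density altitude = 6800 + 120 × (-4.4) = 6272 ft.

6272 ft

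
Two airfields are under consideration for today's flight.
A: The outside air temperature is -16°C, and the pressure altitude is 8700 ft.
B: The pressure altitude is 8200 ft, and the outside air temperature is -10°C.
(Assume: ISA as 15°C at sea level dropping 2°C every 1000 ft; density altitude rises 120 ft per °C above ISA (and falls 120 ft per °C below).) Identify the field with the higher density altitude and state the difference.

A: ISA temp = -2.4°C, deviation -13.6°C, DA = 8700 + 120 × (-13.6) = 7068 ft.
B: ISA temp = -1.4°C, deviation -8.6°C, DA = 8200 + 120 × (-8.6) = 7168 ft.
B is higher by 7168 − 7068 = 100 ft.

B by 100 ft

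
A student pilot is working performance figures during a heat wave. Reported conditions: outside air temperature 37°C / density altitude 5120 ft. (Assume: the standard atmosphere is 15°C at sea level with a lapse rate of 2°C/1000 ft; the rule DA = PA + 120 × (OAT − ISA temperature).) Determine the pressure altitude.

DA = PA + 120 × (OAT − (15 − 2·PA/1000)) = PA + 120·OAT − 1800 + 0.24·PA = 1.24·PA + 120·OAT − 1800.
So 1.24·PA = 5120 − 120 × 37 + 1800 = 2480.
PA = 2480 / 1.24 = 2000 ft.

2000 ft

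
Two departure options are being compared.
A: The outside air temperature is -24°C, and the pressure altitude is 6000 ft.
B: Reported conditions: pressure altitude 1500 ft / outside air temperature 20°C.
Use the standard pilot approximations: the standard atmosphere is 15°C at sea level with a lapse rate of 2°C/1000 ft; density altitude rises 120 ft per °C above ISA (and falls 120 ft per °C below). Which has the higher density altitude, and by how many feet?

A: ISA temp = 3°C, deviation -27°C, DA = 6000 + 120 × (-27) = 2760 ft.
B: ISA temp = 12°C, deviation +8°C, DA = 1500 + 120 × 8 = 2460 ft.
A is higher by 2760 − 2460 = 300 ft.

A by 300 ft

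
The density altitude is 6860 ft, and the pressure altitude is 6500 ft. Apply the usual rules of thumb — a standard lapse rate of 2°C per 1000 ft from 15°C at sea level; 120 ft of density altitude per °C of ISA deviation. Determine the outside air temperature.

Density altitude − pressure altitude = 6860 − 6500 = +360 ft.
At 120 ft/°C that is an ISA deviation of 360/120 = +3°C.
ISA temperature at 6500 ft = 15 − 2 × (6500/1000) = 2°C.
OAT = ISA + deviation = 2 + (+3) = 5°C.

5°C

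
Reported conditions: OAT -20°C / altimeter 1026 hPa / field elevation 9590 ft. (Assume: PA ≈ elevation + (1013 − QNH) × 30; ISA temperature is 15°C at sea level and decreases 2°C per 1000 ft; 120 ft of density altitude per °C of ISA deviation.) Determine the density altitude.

7208 ft

Pressure altitude = 9590 + (1013 − 1026) × 30 = 9590 + (-390) = 9200 ft.
ISA temperature at 9200 ft = 15 − 2 × (9200/1000) = -3.4°C.
ISA deviation = -20 − (-3.4) = -16.6°C.
Density altitude = 9200 + 120 × (-16.6) = 7208 ft.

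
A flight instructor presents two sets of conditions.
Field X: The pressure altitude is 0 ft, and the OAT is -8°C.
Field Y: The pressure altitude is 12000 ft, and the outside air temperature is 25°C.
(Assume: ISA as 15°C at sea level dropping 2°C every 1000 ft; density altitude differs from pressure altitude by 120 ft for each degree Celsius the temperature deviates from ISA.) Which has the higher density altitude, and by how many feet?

Field X: ISA temp = 15°C, deviation -23°C, DA = 0 + 120 × (-23) = -2760 ft.
Field Y: ISA temp = -9°C, deviation +34°C, DA = 12000 + 120 × 34 = 16080 ft.
Field Y is higher by 16080 − (-2760) = 18840 ft.

Field Y by 18840 ft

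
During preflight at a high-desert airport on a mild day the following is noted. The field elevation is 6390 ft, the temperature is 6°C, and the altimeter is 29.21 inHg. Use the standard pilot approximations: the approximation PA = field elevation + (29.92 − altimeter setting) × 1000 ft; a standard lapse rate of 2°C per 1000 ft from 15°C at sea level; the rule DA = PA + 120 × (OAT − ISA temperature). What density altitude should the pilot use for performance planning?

7724 ft

Pressure altitude = 6390 + (29.92 − 29.21) × 1000 = 6390 + (+710) = 7100 ft.
ISA temperature at 7100 ft = 15 − 2 × (7100/1000) = 0.8°C.
ISA deviation = 6 − 0.8 = +5.2°C.
Density altitude = 7100 + 120 × (5.2) = 7724 ft.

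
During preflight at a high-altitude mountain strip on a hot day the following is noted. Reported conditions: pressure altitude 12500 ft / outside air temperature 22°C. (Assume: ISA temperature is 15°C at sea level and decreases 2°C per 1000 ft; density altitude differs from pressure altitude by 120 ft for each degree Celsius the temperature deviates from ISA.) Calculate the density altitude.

ISA temperature at 12500 ft = 15 − 2 × (12500/1000) = -10°C.
ISA deviation = 22 − (-10) = +32°C.
Density altitude = 12500 + 120 × (32) = 12500 + (+3840) = 16340 ft.

16340 ft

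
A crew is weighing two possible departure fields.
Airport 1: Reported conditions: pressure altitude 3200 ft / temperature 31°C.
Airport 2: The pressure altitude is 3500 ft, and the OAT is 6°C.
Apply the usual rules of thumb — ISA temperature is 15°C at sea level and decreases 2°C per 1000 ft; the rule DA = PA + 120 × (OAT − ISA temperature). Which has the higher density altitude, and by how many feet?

Airport 1 by 2628 ft

Airport 1: ISA temp = 8.6°C, deviation +22.4°C, DA = 3200 + 120 × 22.4 = 5888 ft.
Airport 2: ISA temp = 8°C, deviation -2°C, DA = 3500 + 120 × (-2) = 3260 ft.
Airport 1 is higher by 5888 − 3260 = 2628 ft.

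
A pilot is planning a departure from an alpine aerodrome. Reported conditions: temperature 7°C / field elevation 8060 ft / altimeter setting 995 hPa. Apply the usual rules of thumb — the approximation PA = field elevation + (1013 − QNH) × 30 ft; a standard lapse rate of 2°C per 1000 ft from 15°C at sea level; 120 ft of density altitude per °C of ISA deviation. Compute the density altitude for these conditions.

9704 ft

Pressure altitude = 8060 + (1013 − 995) × 30 = 8060 + (+540) = 8600 ft.
ISA temperature at 8600 ft = 15 − 2 × (8600/1000) = -2.2°C.
ISA deviation = 7 − (-2.2) = +9.2°C.
Density altitude = 8600 + 120 × (9.2) = 9704 ft.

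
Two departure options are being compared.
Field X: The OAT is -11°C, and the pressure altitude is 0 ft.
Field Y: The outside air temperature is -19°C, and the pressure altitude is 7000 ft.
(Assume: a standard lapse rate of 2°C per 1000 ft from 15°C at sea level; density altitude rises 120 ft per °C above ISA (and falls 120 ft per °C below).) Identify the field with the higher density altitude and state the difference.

Field Y by 7720 ft

Field X: ISA temp = 15°C, deviation -26°C, DA = 0 + 120 × (-26) = -3120 ft.
Field Y: ISA temp = 1°C, deviation -20°C, DA = 7000 + 120 × (-20) = 4600 ft.
Field Y is higher by 4600 − (-3120) = 7720 ft.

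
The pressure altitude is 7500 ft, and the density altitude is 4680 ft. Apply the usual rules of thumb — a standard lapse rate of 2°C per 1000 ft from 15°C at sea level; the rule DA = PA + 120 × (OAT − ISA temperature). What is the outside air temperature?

-23.5°C

Density altitude − pressure altitude = 4680 − 7500 = -2820 ft.
At 120 ft/°C that is an ISA deviation of -2820/120 = -23.5°C.
ISA temperature at 7500 ft = 15 − 2 × (7500/1000) = 0°C.
OAT = ISA + deviation = 0 + (-23.5) = -23.5°C.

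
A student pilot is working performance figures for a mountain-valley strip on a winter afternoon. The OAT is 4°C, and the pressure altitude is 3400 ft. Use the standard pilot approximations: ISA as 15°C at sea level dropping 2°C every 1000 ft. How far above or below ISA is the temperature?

ISA temperature at 3400 ft = 15 − 2 × (3400/1000) = 8.2°C.
Deviation = OAT − ISA = 4 − 8.2 = -4.2°C.

ISA-4.2°C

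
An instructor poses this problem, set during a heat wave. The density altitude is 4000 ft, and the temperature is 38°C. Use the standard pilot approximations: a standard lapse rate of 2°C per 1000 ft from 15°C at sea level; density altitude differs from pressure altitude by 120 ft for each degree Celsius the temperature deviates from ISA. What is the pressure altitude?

1000 ft

DA = PA + 120 × (OAT − (15 − 2·PA/1000)) = PA + 120·OAT − 1800 + 0.24·PA = 1.24·PA + 120·OAT − 1800.
So 1.24·PA = 4000 − 120 × 38 + 1800 = 1240.
PA = 1240 / 1.24 = 1000 ft.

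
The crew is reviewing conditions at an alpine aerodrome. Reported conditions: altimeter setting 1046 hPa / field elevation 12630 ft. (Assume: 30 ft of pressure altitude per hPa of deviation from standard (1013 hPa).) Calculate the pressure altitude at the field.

11640 ft

Pressure correction = (1013 − 1046) × 30 = -990 ft.
Pressure altitude = 12630 + (-990) = 11640 ft.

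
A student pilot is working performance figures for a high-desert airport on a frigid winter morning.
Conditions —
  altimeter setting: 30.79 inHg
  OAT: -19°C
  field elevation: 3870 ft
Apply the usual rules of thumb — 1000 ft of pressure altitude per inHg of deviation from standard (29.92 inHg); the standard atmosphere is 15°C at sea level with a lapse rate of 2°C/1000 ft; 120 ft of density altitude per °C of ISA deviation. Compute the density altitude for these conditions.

-360 ft

Pressure altitude = 3870 + (29.92 − 30.79) × 1000 = 3870 + (-870) = 3000 ft.
ISA temperature at 3000 ft = 15 − 2 × (3000/1000) = 9°C.
ISA deviation = -19 − 9 = -28°C.
Density altitude = 3000 + 120 × (-28) = -360 ft.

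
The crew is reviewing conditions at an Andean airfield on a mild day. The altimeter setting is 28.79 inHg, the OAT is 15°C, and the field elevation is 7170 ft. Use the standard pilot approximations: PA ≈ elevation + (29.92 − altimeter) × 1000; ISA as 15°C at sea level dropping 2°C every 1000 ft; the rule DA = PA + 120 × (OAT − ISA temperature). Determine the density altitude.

10292 ft

Pressure altitude = 7170 + (29.92 − 28.79) × 1000 = 7170 + (+1130) = 8300 ft.
ISA temperature at 8300 ft = 15 − 2 × (8300/1000) = -1.6°C.
ISA deviation = 15 − (-1.6) = +16.6°C.
Density altitude = 8300 + 120 × (16.6) = 10292 ft.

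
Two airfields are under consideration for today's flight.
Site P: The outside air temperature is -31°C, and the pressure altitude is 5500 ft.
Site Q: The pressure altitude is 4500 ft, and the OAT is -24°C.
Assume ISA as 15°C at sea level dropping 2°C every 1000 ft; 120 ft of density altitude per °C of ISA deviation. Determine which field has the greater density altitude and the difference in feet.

Site P by 400 ft

Site P: ISA temp = 4°C, deviation -35°C, DA = 5500 + 120 × (-35) = 1300 ft.
Site Q: ISA temp = 6°C, deviation -30°C, DA = 4500 + 120 × (-30) = 900 ft.
Site P is higher by 1300 − 900 = 400 ft.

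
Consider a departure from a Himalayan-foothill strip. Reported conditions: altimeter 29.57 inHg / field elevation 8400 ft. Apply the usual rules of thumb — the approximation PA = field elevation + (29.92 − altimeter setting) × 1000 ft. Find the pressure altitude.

Pressure correction = (29.92 − 29.57) × 1000 = +350 ft.
Pressure altitude = 8400 + (+350) = 8750 ft.

8750 ft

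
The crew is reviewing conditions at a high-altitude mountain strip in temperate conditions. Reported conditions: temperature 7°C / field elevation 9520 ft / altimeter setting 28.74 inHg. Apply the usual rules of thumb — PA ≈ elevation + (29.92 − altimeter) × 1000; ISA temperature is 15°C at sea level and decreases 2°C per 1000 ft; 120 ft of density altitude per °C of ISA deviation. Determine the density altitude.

Pressure altitude = 9520 + (29.92 − 28.74) × 1000 = 9520 + (+1180) = 10700 ft.
ISA temperature at 10700 ft = 15 − 2 × (10700/1000) = -6.4°C.
ISA deviation = 7 − (-6.4) = +13.4°C.
Density altitude = 10700 + 120 × (13.4) = 12308 ft.

12308 ft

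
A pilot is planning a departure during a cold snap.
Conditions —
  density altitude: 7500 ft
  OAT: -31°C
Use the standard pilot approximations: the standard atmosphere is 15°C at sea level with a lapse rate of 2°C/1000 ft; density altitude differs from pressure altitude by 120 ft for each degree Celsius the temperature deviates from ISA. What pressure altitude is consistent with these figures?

10500 ft

DA = PA + 120 × (OAT − (15 − 2·PA/1000)) = PA + 120·OAT − 1800 + 0.24·PA = 1.24·PA + 120·OAT − 1800.
So 1.24·PA = 7500 − 120 × (-31) + 1800 = 13020.
PA = 13020 / 1.24 = 10500 ft.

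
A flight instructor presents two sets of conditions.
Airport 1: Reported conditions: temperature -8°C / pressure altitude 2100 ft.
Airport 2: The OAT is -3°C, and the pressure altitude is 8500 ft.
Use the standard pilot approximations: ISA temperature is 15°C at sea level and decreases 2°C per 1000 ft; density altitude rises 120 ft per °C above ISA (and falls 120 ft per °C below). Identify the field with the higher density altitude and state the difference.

Airport 1: ISA temp = 10.8°C, deviation -18.8°C, DA = 2100 + 120 × (-18.8) = -156 ft.
Airport 2: ISA temp = -2°C, deviation -1°C, DA = 8500 + 120 × (-1) = 8380 ft.
Airport 2 is higher by 8380 − (-156) = 8536 ft.

Airport 2 by 8536 ft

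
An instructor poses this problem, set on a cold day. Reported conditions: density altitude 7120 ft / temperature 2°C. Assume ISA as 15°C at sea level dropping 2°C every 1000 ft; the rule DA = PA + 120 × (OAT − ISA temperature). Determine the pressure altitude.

DA = PA + 120 × (OAT − (15 − 2·PA/1000)) = PA + 120·OAT − 1800 + 0.24·PA = 1.24·PA + 120·OAT − 1800.
So 1.24·PA = 7120 − 120 × 2 + 1800 = 8680.
PA = 8680 / 1.24 = 7000 ft.

7000 ft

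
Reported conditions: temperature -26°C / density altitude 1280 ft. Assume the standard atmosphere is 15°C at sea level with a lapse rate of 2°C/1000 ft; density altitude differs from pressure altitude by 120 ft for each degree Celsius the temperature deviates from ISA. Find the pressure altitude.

5000 ft

DA = PA + 120 × (OAT − (15 − 2·PA/1000)) = PA + 120·OAT − 1800 + 0.24·PA = 1.24·PA + 120·OAT − 1800.
So 1.24·PA = 1280 − 120 × (-26) + 1800 = 6200.
PA = 6200 / 1.24 = 5000 ft.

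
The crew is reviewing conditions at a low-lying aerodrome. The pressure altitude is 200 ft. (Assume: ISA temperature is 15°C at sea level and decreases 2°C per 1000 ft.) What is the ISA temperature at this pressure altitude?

ISA temperature = 15 − 2 × (200/1000) = 15 − 0.4 = 14.6°C.

14.6°C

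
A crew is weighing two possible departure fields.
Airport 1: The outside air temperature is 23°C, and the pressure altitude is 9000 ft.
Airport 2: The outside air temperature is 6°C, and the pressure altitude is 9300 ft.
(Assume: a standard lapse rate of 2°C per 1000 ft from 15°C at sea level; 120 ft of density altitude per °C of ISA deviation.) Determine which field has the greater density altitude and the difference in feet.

Airport 1 by 1668 ft

Airport 1: ISA temp = -3°C, deviation +26°C, DA = 9000 + 120 × 26 = 12120 ft.
Airport 2: ISA temp = -3.6°C, deviation +9.6°C, DA = 9300 + 120 × 9.6 = 10452 ft.
Airport 1 is higher by 12120 − 10452 = 1668 ft.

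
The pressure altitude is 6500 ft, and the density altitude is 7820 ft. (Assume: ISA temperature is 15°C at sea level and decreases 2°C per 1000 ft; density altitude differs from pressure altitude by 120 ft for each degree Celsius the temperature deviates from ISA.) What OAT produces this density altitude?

Density altitude − pressure altitude = 7820 − 6500 = +1320 ft.
At 120 ft/°C that is an ISA deviation of 1320/120 = +11°C.
ISA temperature at 6500 ft = 15 − 2 × (6500/1000) = 2°C.
OAT = ISA + deviation = 2 + (+11) = 13°C.

13°C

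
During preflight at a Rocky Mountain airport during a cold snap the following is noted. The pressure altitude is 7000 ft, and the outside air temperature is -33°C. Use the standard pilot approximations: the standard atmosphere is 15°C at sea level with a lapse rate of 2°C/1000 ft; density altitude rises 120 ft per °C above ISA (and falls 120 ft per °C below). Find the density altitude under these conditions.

2920 ft

ISA temperature at 7000 ft = 15 − 2 × (7000/1000) = 1°C.
ISA deviation = -33 − 1 = -34°C.
Density altitude = 7000 + 120 × (-34) = 7000 + (-4080) = 2920 ft.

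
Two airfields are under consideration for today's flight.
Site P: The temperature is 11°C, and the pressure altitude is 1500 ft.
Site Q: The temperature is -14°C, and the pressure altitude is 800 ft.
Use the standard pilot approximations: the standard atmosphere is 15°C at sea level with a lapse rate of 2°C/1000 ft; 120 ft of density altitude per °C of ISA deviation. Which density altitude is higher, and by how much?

Site P by 3868 ft

Site P: ISA temp = 12°C, deviation -1°C, DA = 1500 + 120 × (-1) = 1380 ft.
Site Q: ISA temp = 13.4°C, deviation -27.4°C, DA = 800 + 120 × (-27.4) = -2488 ft.
Site P is higher by 1380 − (-2488) = 3868 ft.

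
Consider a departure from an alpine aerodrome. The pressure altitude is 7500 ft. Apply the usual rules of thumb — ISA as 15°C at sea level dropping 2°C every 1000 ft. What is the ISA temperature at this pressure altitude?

ISA temperature = 15 − 2 × (7500/1000) = 15 − 15 = 0°C.

0°C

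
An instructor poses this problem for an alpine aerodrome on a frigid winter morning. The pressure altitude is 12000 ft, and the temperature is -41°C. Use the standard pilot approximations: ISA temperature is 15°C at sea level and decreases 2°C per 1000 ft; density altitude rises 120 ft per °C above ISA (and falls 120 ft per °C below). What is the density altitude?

ISA temperature at 12000 ft = 15 − 2 × (12000/1000) = -9°C.
ISA deviation = -41 − (-9) = -32°C.
Density altitude = 12000 + 120 × (-32) = 12000 + (-3840) = 8160 ft.

8160 ft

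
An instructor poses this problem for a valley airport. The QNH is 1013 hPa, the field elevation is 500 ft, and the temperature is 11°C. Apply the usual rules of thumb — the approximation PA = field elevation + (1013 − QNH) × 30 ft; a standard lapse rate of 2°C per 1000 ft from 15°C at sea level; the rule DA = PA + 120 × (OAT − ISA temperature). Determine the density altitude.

140 ft

Pressure altitude = 500 + (1013 − 1013) × 30 = 500 + (0) = 500 ft.
ISA temperature at 500 ft = 15 − 2 × (500/1000) = 14°C.
ISA deviation = 11 − 14 = -3°C.
Density altitude = 500 + 120 × (-3) = 140 ft.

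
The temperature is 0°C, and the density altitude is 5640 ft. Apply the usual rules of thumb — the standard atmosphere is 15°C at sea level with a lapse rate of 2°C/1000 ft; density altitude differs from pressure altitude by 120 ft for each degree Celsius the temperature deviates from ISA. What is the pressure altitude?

DA = PA + 120 × (OAT − (15 − 2·PA/1000)) = PA + 120·OAT − 1800 + 0.24·PA = 1.24·PA + 120·OAT − 1800.
So 1.24·PA = 5640 − 120 × 0 + 1800 = 7440.
PA = 7440 / 1.24 = 6000 ft.

6000 ft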